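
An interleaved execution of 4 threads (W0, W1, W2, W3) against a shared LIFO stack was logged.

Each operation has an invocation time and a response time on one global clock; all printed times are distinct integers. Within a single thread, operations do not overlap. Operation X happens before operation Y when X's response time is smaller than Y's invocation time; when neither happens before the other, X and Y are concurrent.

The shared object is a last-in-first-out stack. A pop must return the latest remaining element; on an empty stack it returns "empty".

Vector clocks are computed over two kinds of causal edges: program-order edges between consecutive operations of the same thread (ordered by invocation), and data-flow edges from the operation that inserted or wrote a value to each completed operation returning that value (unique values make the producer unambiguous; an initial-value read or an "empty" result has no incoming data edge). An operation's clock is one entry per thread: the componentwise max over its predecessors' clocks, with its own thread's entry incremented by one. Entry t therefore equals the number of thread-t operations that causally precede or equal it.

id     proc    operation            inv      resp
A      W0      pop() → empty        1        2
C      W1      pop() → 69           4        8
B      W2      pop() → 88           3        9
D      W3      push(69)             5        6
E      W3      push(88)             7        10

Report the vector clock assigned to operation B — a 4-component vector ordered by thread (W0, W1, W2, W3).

(0, 0, 1, 2)

root op D, invoked 5: fresh clock plus W3's own tick → (0, 0, 0, 1)
root op A, invoked 1: fresh clock plus W0's own tick → (1, 0, 0, 0)
VC(E, invoked at 7): max of VC(D)=(0, 0, 0, 1), then +1 on thread W3 → (0, 0, 0, 2)
VC(C, invoked at 4): max of VC(D)=(0, 0, 0, 1), then +1 on thread W1 → (0, 1, 0, 1)
VC(B, invoked at 3): max of VC(E)=(0, 0, 0, 2), then +1 on thread W2 → (0, 0, 1, 2)
target: VC(B) = (0, 0, 1, 2)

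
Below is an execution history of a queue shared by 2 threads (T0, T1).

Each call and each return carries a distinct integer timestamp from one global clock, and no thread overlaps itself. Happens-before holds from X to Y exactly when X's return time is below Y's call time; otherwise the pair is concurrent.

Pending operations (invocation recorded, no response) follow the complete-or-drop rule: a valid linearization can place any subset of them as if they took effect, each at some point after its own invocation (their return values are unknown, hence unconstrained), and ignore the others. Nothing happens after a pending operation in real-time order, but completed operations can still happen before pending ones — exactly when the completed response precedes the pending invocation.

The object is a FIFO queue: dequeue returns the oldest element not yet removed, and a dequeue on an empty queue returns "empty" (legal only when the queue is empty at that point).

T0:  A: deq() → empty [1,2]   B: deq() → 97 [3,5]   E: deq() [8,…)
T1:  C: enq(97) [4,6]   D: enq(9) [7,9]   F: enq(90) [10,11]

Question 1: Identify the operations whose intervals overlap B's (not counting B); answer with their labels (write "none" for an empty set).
B spans [3,5]: anything still running between times 3 and 5 counts as concurrent
A [1,2]: before
C [4,6]: concurrent
D [7,9]: after
E [8,…): after
F [10,11]: after

C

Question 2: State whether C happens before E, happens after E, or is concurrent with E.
C spans [4,6], E spans [8,…)
resp(C)=6 < inv(E)=8

before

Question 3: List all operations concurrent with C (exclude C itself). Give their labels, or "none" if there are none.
C runs from 4 to 6; window-overlapping ops are concurrent
A [1,2]: before
B [3,5]: concurrent
D [7,9]: after
E [8,…): after
F [10,11]: after

B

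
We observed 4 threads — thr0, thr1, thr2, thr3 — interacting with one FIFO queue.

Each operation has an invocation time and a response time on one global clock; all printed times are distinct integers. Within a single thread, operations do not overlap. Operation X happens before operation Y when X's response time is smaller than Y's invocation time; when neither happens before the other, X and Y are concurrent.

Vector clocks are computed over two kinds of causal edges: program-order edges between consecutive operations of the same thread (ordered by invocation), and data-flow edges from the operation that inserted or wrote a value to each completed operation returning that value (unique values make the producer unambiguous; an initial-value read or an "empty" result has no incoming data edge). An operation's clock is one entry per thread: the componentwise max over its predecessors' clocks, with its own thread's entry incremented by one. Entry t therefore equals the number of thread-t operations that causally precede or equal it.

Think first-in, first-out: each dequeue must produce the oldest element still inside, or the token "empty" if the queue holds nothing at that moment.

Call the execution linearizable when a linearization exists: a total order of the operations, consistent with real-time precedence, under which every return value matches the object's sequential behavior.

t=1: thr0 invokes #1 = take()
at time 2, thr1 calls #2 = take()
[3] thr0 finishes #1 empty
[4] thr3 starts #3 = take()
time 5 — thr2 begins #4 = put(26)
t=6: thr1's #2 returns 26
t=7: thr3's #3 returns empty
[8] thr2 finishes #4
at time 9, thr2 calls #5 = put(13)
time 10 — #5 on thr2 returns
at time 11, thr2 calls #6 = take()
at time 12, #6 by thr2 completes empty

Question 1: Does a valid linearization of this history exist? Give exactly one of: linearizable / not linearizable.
not linearizable

events 1..11 are fine; event 12 — the response of #6 at time 12 — makes the prefix non-linearizable
checked exhaustively: 8 real-time-consistent orders of 6 completed operations, zero legal FIFO queue replays
e.g. #1, #2, #3, #4, #5, #6: illegal at step 2, since #2 take() → 26 cannot apply there
e.g. #1, #2, #4, #3, #5, #6: illegal at step 2, since #2 take() → 26 cannot apply there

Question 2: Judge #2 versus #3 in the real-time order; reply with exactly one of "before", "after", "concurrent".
Answer: concurrent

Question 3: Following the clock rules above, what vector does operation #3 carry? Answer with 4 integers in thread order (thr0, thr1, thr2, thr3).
Answer: (0, 0, 0, 1)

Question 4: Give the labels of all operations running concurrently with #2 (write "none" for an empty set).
Answer: #1, #3, #4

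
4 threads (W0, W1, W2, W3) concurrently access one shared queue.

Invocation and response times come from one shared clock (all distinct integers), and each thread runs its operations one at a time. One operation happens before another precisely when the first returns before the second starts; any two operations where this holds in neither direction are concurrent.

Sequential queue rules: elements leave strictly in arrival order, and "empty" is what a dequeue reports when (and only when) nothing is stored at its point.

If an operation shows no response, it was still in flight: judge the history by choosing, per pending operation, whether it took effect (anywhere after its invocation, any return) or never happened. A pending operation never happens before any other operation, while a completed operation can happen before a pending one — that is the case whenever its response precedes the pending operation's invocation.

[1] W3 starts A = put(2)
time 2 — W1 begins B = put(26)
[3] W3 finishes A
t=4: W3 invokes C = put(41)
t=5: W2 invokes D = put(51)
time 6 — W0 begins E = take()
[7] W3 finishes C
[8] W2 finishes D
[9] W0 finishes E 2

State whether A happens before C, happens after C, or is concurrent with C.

before

A spans [1,3], C spans [4,7]
resp(A)=3 < inv(C)=4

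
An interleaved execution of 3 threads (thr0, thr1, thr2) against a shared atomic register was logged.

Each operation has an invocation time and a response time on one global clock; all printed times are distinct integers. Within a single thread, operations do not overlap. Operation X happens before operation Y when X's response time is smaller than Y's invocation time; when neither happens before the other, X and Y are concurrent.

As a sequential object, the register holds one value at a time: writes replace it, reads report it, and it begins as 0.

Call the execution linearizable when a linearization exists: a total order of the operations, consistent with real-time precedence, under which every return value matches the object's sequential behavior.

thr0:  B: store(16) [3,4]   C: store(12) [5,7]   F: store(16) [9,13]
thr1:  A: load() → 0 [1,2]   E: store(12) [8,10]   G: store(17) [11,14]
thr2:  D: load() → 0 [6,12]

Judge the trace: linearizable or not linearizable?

the violation lands at event 12, D's response at time 12: events 1..11 linearize, events 1..12 do not
all 3 real-time-respecting orders fail — 5 completed atomic register operations, no legal replay
include/drop combinations of the 2 pending operations (F, G) were all tried; none helps
e.g. A, B, C, D, E (pending dropped): illegal at step 4, since D load() → 0 cannot apply there
e.g. A, B, C, E, D (pending dropped): illegal at step 5, since D load() → 0 cannot apply there

not linearizable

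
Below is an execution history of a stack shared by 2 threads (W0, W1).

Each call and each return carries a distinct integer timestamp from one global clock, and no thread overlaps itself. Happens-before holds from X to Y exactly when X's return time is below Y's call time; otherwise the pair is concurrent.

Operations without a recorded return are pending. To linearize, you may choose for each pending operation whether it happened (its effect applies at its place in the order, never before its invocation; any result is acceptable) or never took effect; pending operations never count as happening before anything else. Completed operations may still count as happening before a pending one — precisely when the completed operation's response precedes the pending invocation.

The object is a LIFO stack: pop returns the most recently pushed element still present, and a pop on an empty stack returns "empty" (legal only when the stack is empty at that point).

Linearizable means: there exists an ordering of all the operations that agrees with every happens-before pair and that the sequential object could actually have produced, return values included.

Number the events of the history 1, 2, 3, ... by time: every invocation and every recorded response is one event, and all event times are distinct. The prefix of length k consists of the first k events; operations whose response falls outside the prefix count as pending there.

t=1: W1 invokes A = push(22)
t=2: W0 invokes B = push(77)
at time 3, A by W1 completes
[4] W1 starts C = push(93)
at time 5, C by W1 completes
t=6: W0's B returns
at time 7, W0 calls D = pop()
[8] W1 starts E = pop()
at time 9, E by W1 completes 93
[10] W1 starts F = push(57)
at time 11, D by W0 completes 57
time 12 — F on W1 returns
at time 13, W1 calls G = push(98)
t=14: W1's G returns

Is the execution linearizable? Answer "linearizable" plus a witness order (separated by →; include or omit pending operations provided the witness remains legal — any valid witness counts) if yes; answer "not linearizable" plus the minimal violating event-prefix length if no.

1. A push(22), leaving stack <22>
2. B push(77), leaving stack <22,77>
3. C push(93), leaving stack <22,77,93>
4. E pop() → 93, leaving stack <22,77>
5. F push(57), leaving stack <22,77,57>
6. D pop() → 57, leaving stack <22,77>
7. G push(98), leaving stack <22,77,98>

linearizable — witness: A → B → C → E → F → D → G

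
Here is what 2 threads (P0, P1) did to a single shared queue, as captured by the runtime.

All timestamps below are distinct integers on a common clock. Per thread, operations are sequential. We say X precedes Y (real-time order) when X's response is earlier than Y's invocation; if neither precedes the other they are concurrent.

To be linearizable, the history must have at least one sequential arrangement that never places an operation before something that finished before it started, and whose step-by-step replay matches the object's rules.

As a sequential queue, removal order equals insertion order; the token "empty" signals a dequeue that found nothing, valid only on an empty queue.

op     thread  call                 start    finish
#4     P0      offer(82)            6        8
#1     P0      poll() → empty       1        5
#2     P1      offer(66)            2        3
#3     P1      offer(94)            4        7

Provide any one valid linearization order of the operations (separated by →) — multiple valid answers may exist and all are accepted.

step 1: #1 poll() → empty — queue <>
step 2: #2 offer(66) — queue <66>
step 3: #3 offer(94) — queue <66,94>
step 4: #4 offer(82) — queue <66,94,82>

#1 → #2 → #3 → #4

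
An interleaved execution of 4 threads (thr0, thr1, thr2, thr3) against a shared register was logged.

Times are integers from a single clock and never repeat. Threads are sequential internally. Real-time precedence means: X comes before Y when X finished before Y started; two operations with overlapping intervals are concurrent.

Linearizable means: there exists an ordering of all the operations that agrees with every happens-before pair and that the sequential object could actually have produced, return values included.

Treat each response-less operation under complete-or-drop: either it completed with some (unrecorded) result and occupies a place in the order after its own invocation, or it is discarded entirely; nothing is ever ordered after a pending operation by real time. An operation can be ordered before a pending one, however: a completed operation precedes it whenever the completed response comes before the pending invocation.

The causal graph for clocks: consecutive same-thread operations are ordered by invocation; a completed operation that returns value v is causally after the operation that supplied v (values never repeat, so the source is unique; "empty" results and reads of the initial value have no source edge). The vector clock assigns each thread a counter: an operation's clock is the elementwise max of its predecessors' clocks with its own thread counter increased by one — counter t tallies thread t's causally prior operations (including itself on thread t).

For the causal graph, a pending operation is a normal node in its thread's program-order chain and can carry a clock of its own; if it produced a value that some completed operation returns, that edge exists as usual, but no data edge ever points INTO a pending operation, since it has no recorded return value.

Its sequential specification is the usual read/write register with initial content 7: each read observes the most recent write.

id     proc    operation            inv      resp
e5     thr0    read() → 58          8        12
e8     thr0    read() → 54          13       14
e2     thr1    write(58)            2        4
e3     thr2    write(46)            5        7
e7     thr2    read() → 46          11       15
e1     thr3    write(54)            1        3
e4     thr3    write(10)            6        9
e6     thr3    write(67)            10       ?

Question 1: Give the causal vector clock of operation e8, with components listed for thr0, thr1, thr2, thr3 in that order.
e1, invoked 1, has no incoming edges; only thr3's bump applies → (0, 0, 0, 1)
e3, invoked 5, has no incoming edges; only thr2's bump applies → (0, 0, 1, 0)
e2, invoked 2, has no incoming edges; only thr1's bump applies → (0, 1, 0, 0)
VC(e4, invoked at 6): max of VC(e1)=(0, 0, 0, 1), then +1 on thread thr3 → (0, 0, 0, 2)
VC(e7, invoked at 11): max of VC(e3)=(0, 0, 1, 0), then +1 on thread thr2 → (0, 0, 2, 0)
VC(e5, invoked at 8): max of VC(e2)=(0, 1, 0, 0), then +1 on thread thr0 → (1, 1, 0, 0)
VC(e6, invoked at 10): max of VC(e4)=(0, 0, 0, 2), then +1 on thread thr3 → (0, 0, 0, 3)
VC(e8, invoked at 13): max of VC(e1)=(0, 0, 0, 1), VC(e5)=(1, 1, 0, 0), then +1 on thread thr0 → (2, 1, 0, 1)
target: VC(e8) = (2, 1, 0, 1)

(2, 1, 0, 1)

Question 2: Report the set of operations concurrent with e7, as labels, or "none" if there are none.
e7 runs from 11 to 15; window-overlapping ops are concurrent
e1 [1,3]: before
e2 [2,4]: before
e3 [5,7]: before
e4 [6,9]: before
e5 [8,12]: concurrent
e6 [10,…): concurrent
e8 [13,14]: concurrent

e5, e6, e8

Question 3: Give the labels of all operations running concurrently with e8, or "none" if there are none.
concurrent with e8 ([13,14]): every op whose interval crosses 13..14
e1 [1,3]: before
e2 [2,4]: before
e3 [5,7]: before
e4 [6,9]: before
e5 [8,12]: before
e6 [10,…): concurrent
e7 [11,15]: concurrent

e6, e7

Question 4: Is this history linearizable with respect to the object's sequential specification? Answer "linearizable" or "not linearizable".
already the first 12 events (up to e5's response at time 12) admit no linearization; the first 11 still do
6 orders of the 5 completed register ops respect real time; none is legal
every completion of the 2 pending operations (e6, e7) was checked; none linearizes
take e1, e2, e3, e4, e5 (pending dropped): step 5 already fails, because e5 read() → 58 cannot occur there
take e1, e2, e3, e5, e4 (pending dropped): step 4 already fails, because e5 read() → 58 cannot occur there

not linearizable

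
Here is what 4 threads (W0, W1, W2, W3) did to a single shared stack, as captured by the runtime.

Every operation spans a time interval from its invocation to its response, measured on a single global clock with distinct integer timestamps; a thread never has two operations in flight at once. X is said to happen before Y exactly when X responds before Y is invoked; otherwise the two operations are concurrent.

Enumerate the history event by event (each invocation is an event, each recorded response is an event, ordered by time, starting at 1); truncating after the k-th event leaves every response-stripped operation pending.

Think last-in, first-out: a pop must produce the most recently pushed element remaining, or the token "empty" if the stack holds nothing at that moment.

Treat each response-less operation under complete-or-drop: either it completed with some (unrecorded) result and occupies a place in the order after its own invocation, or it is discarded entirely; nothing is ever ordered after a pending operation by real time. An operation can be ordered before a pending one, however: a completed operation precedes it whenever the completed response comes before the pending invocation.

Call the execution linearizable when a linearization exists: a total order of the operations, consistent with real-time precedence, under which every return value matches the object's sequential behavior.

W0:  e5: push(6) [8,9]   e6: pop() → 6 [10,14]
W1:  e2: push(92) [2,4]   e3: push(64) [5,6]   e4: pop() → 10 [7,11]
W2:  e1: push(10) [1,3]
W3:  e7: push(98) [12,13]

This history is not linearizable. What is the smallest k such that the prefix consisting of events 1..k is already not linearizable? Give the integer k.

11

a valid linearization of events 1..10 exists, for instance e1, e2, e3, e4, e5:
1. e1 push(10), leaving stack <10>
2. e2 push(92), leaving stack <10,92>
3. e3 push(64), leaving stack <10,92,64>
4. e4 pop() (pending, included), leaving stack <10,92>
5. e5 push(6), leaving stack <10,92,6>
event 11 — e4's response, time 11 — after it, nothing linearizes
including or dropping the 1 pending operation (e6) in any combination fails
one such order, e1, e2, e3, e4, e5 (pending dropped), breaks at step 4 where e4 pop() → 10 is illegal
one such order, e1, e2, e3, e5, e4 (pending dropped), breaks at step 5 where e4 pop() → 10 is illegal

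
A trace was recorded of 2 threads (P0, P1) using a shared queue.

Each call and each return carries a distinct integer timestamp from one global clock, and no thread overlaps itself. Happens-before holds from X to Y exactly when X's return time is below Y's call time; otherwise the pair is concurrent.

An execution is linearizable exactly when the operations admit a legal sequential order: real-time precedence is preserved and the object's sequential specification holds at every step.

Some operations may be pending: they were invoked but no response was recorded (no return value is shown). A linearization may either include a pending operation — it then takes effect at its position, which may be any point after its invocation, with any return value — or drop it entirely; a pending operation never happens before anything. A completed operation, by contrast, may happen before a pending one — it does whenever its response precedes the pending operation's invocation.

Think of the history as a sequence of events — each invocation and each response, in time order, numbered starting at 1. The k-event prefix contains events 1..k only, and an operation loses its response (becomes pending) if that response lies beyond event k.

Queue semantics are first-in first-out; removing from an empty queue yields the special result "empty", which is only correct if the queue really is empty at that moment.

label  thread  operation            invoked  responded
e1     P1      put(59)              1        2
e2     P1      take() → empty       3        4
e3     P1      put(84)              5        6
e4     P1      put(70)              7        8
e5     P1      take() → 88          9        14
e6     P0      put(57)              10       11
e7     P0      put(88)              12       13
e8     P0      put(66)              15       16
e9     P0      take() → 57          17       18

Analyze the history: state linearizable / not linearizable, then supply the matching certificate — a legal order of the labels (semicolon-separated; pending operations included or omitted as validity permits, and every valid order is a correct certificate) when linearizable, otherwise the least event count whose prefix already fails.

not linearizable — minimal violating prefix: 4 events

events 1..3 are fine; event 4 — the response of e2 at time 4 — makes the prefix non-linearizable
the sole real-time-consistent order of 2 completed operations fails the queue replay
sample order e1, e2 stalls at step 2 — e2 take() → empty has no legal effect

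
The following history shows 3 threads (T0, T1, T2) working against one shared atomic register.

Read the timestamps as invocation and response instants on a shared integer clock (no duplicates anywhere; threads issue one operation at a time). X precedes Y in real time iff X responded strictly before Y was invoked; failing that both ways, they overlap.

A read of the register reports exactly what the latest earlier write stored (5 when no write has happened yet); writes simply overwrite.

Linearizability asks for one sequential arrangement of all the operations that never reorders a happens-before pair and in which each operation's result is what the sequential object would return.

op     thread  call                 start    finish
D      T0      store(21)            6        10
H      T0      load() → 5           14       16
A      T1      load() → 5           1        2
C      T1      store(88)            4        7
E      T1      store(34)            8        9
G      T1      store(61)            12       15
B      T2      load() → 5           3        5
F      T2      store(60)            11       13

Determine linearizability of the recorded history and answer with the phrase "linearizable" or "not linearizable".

prefix check: 1..15 passes, 1..16 fails once H's time-16 response joins
8 completed operations, 15 real-time-consistent orders — every atomic register replay fails
one such order, A, B, C, D, E, F, G, H, breaks at step 8 where H load() → 5 is illegal
one such order, A, B, C, D, E, F, H, G, breaks at step 7 where H load() → 5 is illegal

not linearizable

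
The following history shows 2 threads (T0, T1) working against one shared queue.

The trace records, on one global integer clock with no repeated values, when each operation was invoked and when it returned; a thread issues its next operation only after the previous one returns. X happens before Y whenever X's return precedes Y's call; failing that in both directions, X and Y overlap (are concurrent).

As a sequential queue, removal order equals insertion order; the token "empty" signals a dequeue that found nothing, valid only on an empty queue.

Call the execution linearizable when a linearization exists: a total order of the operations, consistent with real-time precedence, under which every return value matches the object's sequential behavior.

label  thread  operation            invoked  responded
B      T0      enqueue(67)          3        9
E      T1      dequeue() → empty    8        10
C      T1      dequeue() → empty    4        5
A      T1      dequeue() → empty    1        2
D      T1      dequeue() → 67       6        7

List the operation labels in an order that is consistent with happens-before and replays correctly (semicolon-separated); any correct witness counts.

after step 1 (A dequeue() → empty): queue <>
after step 2 (C dequeue() → empty): queue <>
after step 3 (B enqueue(67)): queue <67>
after step 4 (D dequeue() → 67): queue <>
after step 5 (E dequeue() → empty): queue <>

A; C; B; D; E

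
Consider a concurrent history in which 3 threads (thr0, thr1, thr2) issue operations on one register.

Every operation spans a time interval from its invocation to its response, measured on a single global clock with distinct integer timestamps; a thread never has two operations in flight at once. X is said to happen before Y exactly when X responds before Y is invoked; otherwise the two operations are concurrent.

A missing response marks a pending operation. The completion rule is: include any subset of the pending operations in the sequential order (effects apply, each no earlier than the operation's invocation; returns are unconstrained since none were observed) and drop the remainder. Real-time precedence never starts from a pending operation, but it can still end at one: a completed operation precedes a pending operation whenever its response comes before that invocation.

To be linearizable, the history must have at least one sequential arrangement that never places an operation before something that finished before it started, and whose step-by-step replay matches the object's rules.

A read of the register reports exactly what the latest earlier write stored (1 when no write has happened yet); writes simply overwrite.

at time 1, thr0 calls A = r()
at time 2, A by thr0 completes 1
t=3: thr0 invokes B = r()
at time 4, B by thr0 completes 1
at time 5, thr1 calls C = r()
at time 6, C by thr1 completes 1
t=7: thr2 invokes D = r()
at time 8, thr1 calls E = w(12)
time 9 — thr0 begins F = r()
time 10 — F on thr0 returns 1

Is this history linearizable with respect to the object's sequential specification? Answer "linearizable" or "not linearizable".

one valid linearization: A, B, C, D, F
step 1: A r() → 1 — value 1
step 2: B r() → 1 — value 1
step 3: C r() → 1 — value 1
step 4: D r() (pending, included) — value 1
step 5: F r() → 1 — value 1

linearizable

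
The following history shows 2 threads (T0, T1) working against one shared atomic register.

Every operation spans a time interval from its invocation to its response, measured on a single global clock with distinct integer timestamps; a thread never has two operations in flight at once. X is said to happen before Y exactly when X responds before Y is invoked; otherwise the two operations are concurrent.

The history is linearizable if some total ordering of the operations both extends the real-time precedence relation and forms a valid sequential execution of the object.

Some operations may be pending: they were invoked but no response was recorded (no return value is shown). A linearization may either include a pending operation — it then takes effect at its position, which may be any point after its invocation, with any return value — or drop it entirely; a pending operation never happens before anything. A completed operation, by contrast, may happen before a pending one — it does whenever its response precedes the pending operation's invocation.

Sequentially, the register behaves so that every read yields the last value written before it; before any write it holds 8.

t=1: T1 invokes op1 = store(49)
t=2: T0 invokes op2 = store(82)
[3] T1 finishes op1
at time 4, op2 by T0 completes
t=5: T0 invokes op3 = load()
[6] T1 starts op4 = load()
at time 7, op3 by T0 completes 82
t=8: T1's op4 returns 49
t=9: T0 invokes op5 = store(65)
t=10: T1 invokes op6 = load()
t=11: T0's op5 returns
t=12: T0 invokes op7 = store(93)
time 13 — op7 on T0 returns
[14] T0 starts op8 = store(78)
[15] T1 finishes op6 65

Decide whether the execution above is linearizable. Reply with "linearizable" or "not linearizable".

not linearizable

events 1..7 are fine; event 8 — the response of op4 at time 8 — makes the prefix non-linearizable
every one of the 4 real-time-consistent orders over 4 completed atomic register ops fails the sequential spec
e.g. op1, op2, op3, op4: illegal at step 4, since op4 load() → 49 cannot apply there
e.g. op1, op2, op4, op3: illegal at step 3, since op4 load() → 49 cannot apply there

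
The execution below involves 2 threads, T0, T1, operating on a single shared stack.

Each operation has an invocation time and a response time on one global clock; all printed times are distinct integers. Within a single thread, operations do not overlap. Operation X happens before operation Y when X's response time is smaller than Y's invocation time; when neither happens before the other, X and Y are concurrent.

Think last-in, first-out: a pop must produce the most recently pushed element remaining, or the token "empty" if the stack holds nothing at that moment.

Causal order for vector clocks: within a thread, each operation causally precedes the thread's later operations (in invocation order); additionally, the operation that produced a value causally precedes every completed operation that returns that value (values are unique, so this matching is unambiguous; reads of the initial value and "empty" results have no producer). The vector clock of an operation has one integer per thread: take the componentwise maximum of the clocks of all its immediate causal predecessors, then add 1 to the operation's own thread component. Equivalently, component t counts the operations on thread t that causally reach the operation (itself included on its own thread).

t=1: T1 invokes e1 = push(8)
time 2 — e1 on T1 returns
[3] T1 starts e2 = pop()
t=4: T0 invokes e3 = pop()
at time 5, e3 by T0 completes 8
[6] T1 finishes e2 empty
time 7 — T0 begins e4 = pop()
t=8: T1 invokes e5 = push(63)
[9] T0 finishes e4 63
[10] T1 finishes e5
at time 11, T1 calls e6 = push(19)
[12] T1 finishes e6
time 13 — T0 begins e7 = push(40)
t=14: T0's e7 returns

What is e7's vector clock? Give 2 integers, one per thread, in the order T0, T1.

(3, 3)

root op e1, invoked 1: fresh clock plus T1's own tick → (0, 1)
from VC(e1)=(0, 1), e2 (invoked 3) maxes components and bumps T1 → (0, 2)
from VC(e1)=(0, 1), e3 (invoked 4) maxes components and bumps T0 → (1, 1)
from VC(e2)=(0, 2), e5 (invoked 8) maxes components and bumps T1 → (0, 3)
from VC(e5)=(0, 3), e6 (invoked 11) maxes components and bumps T1 → (0, 4)
from VC(e3)=(1, 1), VC(e5)=(0, 3), e4 (invoked 7) maxes components and bumps T0 → (2, 3)
from VC(e4)=(2, 3), e7 (invoked 13) maxes components and bumps T0 → (3, 3)
target: VC(e7) = (3, 3)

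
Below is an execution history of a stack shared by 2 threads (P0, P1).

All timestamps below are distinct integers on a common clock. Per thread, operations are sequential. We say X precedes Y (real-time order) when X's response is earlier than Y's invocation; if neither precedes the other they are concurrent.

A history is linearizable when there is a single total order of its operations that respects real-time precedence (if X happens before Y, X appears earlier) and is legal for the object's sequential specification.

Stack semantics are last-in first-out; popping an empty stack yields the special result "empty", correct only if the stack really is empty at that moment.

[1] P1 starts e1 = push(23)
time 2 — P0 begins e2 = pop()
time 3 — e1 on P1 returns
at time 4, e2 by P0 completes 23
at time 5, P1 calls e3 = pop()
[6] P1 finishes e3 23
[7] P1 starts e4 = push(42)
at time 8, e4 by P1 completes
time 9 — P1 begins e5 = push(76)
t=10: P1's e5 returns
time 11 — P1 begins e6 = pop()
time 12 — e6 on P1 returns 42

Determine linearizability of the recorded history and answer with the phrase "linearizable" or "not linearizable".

not linearizable

prefix check: 1..5 passes, 1..6 fails once e3's time-6 response joins
all 2 real-time-respecting orders fail — 3 completed stack operations, no legal replay
sample order e1, e2, e3 stalls at step 3 — e3 pop() → 23 has no legal effect
sample order e2, e1, e3 stalls at step 1 — e2 pop() → 23 has no legal effect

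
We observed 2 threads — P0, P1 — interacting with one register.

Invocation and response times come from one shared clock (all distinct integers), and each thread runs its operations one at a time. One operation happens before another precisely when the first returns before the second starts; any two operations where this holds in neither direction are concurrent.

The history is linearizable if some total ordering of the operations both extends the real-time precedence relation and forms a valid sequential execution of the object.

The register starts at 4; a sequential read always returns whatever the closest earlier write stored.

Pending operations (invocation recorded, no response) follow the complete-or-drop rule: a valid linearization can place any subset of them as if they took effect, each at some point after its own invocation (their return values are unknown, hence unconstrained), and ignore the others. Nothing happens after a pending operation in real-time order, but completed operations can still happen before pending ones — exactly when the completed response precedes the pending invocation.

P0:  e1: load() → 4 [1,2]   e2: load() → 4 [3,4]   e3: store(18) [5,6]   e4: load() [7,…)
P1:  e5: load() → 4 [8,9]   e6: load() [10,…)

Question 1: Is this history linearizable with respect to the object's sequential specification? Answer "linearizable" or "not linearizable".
not linearizable

the violation lands at event 9, e5's response at time 9: events 1..8 linearize, events 1..9 do not
the sole real-time-consistent order of 4 completed operations fails the register replay
include/drop combinations of the 1 pending operation (e4) were all tried; none helps
take e1, e2, e3, e5 (pending dropped): step 4 already fails, because e5 load() → 4 cannot occur there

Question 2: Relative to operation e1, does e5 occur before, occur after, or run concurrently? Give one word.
after

e5 spans [8,9], e1 spans [1,2]
resp(e1)=2 < inv(e5)=8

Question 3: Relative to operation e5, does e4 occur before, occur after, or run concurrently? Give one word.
concurrent

e4 spans [7,…), e5 spans [8,9]
the intervals overlap in both directions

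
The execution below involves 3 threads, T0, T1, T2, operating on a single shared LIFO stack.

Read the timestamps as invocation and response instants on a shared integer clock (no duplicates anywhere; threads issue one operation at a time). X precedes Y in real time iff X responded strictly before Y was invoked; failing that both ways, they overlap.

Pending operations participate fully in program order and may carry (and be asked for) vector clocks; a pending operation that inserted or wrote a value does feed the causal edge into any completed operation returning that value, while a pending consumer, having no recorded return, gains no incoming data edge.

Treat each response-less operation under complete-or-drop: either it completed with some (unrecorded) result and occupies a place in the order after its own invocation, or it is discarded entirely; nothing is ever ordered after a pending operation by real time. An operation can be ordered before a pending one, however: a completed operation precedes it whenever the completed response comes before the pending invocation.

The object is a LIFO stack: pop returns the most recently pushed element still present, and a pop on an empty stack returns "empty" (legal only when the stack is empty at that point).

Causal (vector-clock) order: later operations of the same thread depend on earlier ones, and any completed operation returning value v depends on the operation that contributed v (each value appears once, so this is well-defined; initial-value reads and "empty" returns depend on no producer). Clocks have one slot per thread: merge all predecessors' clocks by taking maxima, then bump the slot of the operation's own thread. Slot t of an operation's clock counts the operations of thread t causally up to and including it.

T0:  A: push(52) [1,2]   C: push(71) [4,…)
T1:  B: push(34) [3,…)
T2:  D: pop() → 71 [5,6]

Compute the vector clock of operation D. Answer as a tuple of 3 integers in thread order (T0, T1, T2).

(2, 0, 1)

invoked at 3, B has no predecessors; its own T1 bump gives (0, 1, 0)
invoked at 1, A has no predecessors; its own T0 bump gives (1, 0, 0)
C (invocation 4): componentwise max over VC(A)=(1, 0, 0), +1 at T0, giving (2, 0, 0)
D (invocation 5): componentwise max over VC(C)=(2, 0, 0), +1 at T2, giving (2, 0, 1)
target: VC(D) = (2, 0, 1)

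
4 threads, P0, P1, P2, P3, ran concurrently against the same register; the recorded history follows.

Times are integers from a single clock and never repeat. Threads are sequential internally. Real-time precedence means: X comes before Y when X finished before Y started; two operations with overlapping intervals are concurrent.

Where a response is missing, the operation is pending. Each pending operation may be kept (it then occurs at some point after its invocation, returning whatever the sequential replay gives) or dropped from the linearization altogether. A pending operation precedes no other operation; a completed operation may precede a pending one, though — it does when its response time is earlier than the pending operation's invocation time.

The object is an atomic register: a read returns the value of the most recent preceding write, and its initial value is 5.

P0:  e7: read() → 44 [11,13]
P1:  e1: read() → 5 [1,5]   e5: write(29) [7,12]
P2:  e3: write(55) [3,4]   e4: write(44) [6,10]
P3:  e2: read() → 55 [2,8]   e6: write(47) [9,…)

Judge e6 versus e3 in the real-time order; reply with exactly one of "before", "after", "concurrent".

e6 spans [9,…), e3 spans [3,4]
resp(e3)=4 < inv(e6)=9

after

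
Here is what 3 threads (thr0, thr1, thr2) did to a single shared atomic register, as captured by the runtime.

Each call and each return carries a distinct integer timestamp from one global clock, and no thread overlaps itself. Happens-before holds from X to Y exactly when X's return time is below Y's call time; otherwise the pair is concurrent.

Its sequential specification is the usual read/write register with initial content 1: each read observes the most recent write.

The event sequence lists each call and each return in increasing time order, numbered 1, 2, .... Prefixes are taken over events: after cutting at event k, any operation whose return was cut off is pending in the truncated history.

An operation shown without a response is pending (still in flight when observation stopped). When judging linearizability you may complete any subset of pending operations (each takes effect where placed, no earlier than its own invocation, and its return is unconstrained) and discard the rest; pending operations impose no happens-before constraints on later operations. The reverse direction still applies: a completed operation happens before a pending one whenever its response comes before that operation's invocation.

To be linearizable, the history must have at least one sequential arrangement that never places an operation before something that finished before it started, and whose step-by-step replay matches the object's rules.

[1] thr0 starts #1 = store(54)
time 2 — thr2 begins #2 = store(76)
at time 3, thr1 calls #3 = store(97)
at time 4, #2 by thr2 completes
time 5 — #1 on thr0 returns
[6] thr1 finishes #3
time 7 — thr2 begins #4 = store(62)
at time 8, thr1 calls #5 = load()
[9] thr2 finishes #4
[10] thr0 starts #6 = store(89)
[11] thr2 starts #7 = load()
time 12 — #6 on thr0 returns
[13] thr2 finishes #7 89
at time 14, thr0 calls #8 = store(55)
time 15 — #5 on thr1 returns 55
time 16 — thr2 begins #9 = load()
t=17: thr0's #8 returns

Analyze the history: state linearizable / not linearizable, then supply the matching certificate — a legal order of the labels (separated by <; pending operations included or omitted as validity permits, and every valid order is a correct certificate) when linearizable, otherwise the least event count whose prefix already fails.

linearizable — witness: #1 < #2 < #3 < #4 < #6 < #7 < #8 < #5

1. #1 store(54), leaving value 54
2. #2 store(76), leaving value 76
3. #3 store(97), leaving value 97
4. #4 store(62), leaving value 62
5. #6 store(89), leaving value 89
6. #7 load() → 89, leaving value 89
7. #8 store(55), leaving value 55
8. #5 load() → 55, leaving value 55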